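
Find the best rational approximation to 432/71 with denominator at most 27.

Expand x = 432/71 as a continued fraction with the Euclidean algorithm:
  432 = 6*71 + 6, so a_0 = 6.
  71 = 11*6 + 5, so a_1 = 11.
  6 = 1*5 + 1, so a_2 = 1.
  5 = 5*1 + 0, so a_3 = 5.
so x = [6; 11, 1, 5].
Convergents (p_i = a_i*p_{i-1} + p_{i-2}, q_i = a_i*q_{i-1} + q_{i-2} with p_{-2}=0, p_{-1}=1, q_{-2}=1, q_{-1}=0), until the denominator exceeds 27:
  i=0: a_0=6, p_0 = 6*1 + 0 = 6, q_0 = 6*0 + 1 = 1.
  i=1: a_1=11, p_1 = 11*6 + 1 = 67, q_1 = 11*1 + 0 = 11.
  i=2: a_2=1, p_2 = 1*67 + 6 = 73, q_2 = 1*11 + 1 = 12.
  i=3: a_3=5, p_3 = 5*73 + 67 = 432, q_3 = 5*12 + 11 = 71.
q_3 = 71 > 27, so the last convergent with denominator <= 27 is p_2/q_2 = 73/12.
The closest fraction with denominator <= 27 is either p_2/q_2 or the intermediate fraction (k*p_2 + p_1)/(k*q_2 + q_1) with the largest k >= 1 whose denominator stays <= 27; these approach x as k grows, and every other convergent or intermediate fraction in range is farther away.
Largest k: floor((27 - q_1)/q_2) = floor((27 - 11)/12) = 1.
That gives (1*73 + 67)/(1*12 + 11) = 140/23.
Compare the errors: |x - 73/12| = |432*12 - 73*71|/(71*12) = 1/852, and |x - 140/23| = |432*23 - 140*71|/(71*23) = 4/1633.
Cross-multiplying, 1*1633 = 1633 < 3408 = 4*852, so 1/852 is smaller: the convergent 73/12 is closer to x than 140/23.

73/12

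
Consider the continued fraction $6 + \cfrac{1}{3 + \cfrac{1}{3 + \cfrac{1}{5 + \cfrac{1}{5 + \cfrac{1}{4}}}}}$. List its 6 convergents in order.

6/1, 19/3, 63/10, 334/53, 1733/275, 7266/1153

Using the convergent recurrence p_i = a_i*p_{i-1} + p_{i-2}, q_i = a_i*q_{i-1} + q_{i-2} with p_{-2}=0, p_{-1}=1, q_{-2}=1, q_{-1}=0:
  i=0: a_0=6, p_0 = 6*1 + 0 = 6, q_0 = 6*0 + 1 = 1.
  i=1: a_1=3, p_1 = 3*6 + 1 = 19, q_1 = 3*1 + 0 = 3.
  i=2: a_2=3, p_2 = 3*19 + 6 = 63, q_2 = 3*3 + 1 = 10.
  i=3: a_3=5, p_3 = 5*63 + 19 = 334, q_3 = 5*10 + 3 = 53.
  i=4: a_4=5, p_4 = 5*334 + 63 = 1733, q_4 = 5*53 + 10 = 275.
  i=5: a_5=4, p_5 = 4*1733 + 334 = 7266, q_5 = 4*275 + 53 = 1153.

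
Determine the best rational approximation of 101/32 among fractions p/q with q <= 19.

60/19

Expand x = 101/32 as a continued fraction with the Euclidean algorithm:
  101 = 3*32 + 5, so a_0 = 3.
  32 = 6*5 + 2, so a_1 = 6.
  5 = 2*2 + 1, so a_2 = 2.
  2 = 2*1 + 0, so a_3 = 2.
so x = [3; 6, 2, 2].
Convergents (p_i = a_i*p_{i-1} + p_{i-2}, q_i = a_i*q_{i-1} + q_{i-2} with p_{-2}=0, p_{-1}=1, q_{-2}=1, q_{-1}=0), until the denominator exceeds 19:
  i=0: a_0=3, p_0 = 3*1 + 0 = 3, q_0 = 3*0 + 1 = 1.
  i=1: a_1=6, p_1 = 6*3 + 1 = 19, q_1 = 6*1 + 0 = 6.
  i=2: a_2=2, p_2 = 2*19 + 3 = 41, q_2 = 2*6 + 1 = 13.
  i=3: a_3=2, p_3 = 2*41 + 19 = 101, q_3 = 2*13 + 6 = 32.
q_3 = 32 > 19, so the last convergent with denominator <= 19 is p_2/q_2 = 41/13.
The closest fraction with denominator <= 19 is either p_2/q_2 or the intermediate fraction (k*p_2 + p_1)/(k*q_2 + q_1) with the largest k >= 1 whose denominator stays <= 19; these approach x as k grows, and every other convergent or intermediate fraction in range is farther away.
Largest k: floor((19 - q_1)/q_2) = floor((19 - 6)/13) = 1.
That gives (1*41 + 19)/(1*13 + 6) = 60/19.
Compare the errors: |x - 41/13| = |101*13 - 41*32|/(32*13) = 1/416, and |x - 60/19| = |101*19 - 60*32|/(32*19) = 1/608.
Cross-multiplying, 1*416 = 416 < 608 = 1*608, so 1/608 is smaller: the intermediate fraction 60/19 is closer to x than 41/13.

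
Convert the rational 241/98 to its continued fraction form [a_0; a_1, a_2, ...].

[2; 2, 5, 1, 1, 1, 2]

Run the Euclidean algorithm on 241 and 98; the successive quotients are the partial quotients a_0, a_1, ... (each step inverts the fractional part left over by the previous one):
  241 = 2*98 + 45, so a_0 = 2.
  98 = 2*45 + 8, so a_1 = 2.
  45 = 5*8 + 5, so a_2 = 5.
  8 = 1*5 + 3, so a_3 = 1.
  5 = 1*3 + 2, so a_4 = 1.
  3 = 1*2 + 1, so a_5 = 1.
  2 = 2*1 + 0, so a_6 = 2.
The remainder reaches 0 after 7 divisions, so the expansion has 7 partial quotients, read off in order.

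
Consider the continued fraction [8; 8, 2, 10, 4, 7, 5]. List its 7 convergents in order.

Using the convergent recurrence p_i = a_i*p_{i-1} + p_{i-2}, q_i = a_i*q_{i-1} + q_{i-2} with p_{-2}=0, p_{-1}=1, q_{-2}=1, q_{-1}=0:
  i=0: a_0=8, p_0 = 8*1 + 0 = 8, q_0 = 8*0 + 1 = 1.
  i=1: a_1=8, p_1 = 8*8 + 1 = 65, q_1 = 8*1 + 0 = 8.
  i=2: a_2=2, p_2 = 2*65 + 8 = 138, q_2 = 2*8 + 1 = 17.
  i=3: a_3=10, p_3 = 10*138 + 65 = 1445, q_3 = 10*17 + 8 = 178.
  i=4: a_4=4, p_4 = 4*1445 + 138 = 5918, q_4 = 4*178 + 17 = 729.
  i=5: a_5=7, p_5 = 7*5918 + 1445 = 42871, q_5 = 7*729 + 178 = 5281.
  i=6: a_6=5, p_6 = 5*42871 + 5918 = 220273, q_6 = 5*5281 + 729 = 27134.

8/1, 65/8, 138/17, 1445/178, 5918/729, 42871/5281, 220273/27134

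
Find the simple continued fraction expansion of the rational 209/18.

Run the Euclidean algorithm on 209 and 18; the successive quotients are the partial quotients a_0, a_1, ... (each step inverts the fractional part left over by the previous one):
  209 = 11*18 + 11, so a_0 = 11.
  18 = 1*11 + 7, so a_1 = 1.
  11 = 1*7 + 4, so a_2 = 1.
  7 = 1*4 + 3, so a_3 = 1.
  4 = 1*3 + 1, so a_4 = 1.
  3 = 3*1 + 0, so a_5 = 3.
The remainder reaches 0 after 6 divisions, so the expansion has 6 partial quotients, read off in order.

[11; 1, 1, 1, 1, 3]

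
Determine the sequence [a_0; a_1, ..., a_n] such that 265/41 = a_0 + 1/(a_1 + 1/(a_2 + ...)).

[6; 2, 6, 3]

Run the Euclidean algorithm on 265 and 41; the successive quotients are the partial quotients a_0, a_1, ... (each step inverts the fractional part left over by the previous one):
  265 = 6*41 + 19, so a_0 = 6.
  41 = 2*19 + 3, so a_1 = 2.
  19 = 6*3 + 1, so a_2 = 6.
  3 = 3*1 + 0, so a_3 = 3.
The remainder reaches 0 after 4 divisions, so the expansion has 4 partial quotients, read off in order.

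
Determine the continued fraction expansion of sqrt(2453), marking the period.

[49; (1, 1, 8, 1, 1, 98)]

Write x_i = (sqrt(2453) + m_i)/d_i with (m_0, d_0) = (0, 1). a_0 = floor(sqrt(2453)) = 49, since 49^2 = 2401 <= 2453 < 2500 = 50^2.
Iterate m_{i+1} = d_i*a_i - m_i, d_{i+1} = (2453 - m_{i+1}^2)/d_i, a_{i+1} = floor((a_0 + m_{i+1})/d_{i+1}):
  m_1 = 1*49 - 0 = 49, d_1 = (2453 - 49^2)/1 = 52/1 = 52, a_1 = floor((49 + 49)/52) = 1.
  m_2 = 52*1 - 49 = 3, d_2 = (2453 - 3^2)/52 = 2444/52 = 47, a_2 = floor((49 + 3)/47) = 1.
  m_3 = 47*1 - 3 = 44, d_3 = (2453 - 44^2)/47 = 517/47 = 11, a_3 = floor((49 + 44)/11) = 8.
  m_4 = 11*8 - 44 = 44, d_4 = (2453 - 44^2)/11 = 517/11 = 47, a_4 = floor((49 + 44)/47) = 1.
  m_5 = 47*1 - 44 = 3, d_5 = (2453 - 3^2)/47 = 2444/47 = 52, a_5 = floor((49 + 3)/52) = 1.
  m_6 = 52*1 - 3 = 49, d_6 = (2453 - 49^2)/52 = 52/52 = 1, a_6 = floor((49 + 49)/1) = 98.
  m_7 = 1*98 - 49 = 49, d_7 = (2453 - 49^2)/1 = 52/1 = 52: (m_7, d_7) = (m_1, d_1) = (49, 52), so from here the quotients repeat a_1, ..., a_6; the period length is 6.
Hence the expansion of sqrt(2453) is a_0 = 49 followed by the repeating block 1, 1, 8, 1, 1, 98 (period 6).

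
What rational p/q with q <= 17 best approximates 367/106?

45/13

Expand x = 367/106 as a continued fraction with the Euclidean algorithm:
  367 = 3*106 + 49, so a_0 = 3.
  106 = 2*49 + 8, so a_1 = 2.
  49 = 6*8 + 1, so a_2 = 6.
  8 = 8*1 + 0, so a_3 = 8.
so x = [3; 2, 6, 8].
Convergents (p_i = a_i*p_{i-1} + p_{i-2}, q_i = a_i*q_{i-1} + q_{i-2} with p_{-2}=0, p_{-1}=1, q_{-2}=1, q_{-1}=0), until the denominator exceeds 17:
  i=0: a_0=3, p_0 = 3*1 + 0 = 3, q_0 = 3*0 + 1 = 1.
  i=1: a_1=2, p_1 = 2*3 + 1 = 7, q_1 = 2*1 + 0 = 2.
  i=2: a_2=6, p_2 = 6*7 + 3 = 45, q_2 = 6*2 + 1 = 13.
  i=3: a_3=8, p_3 = 8*45 + 7 = 367, q_3 = 8*13 + 2 = 106.
q_3 = 106 > 17, so the last convergent with denominator <= 17 is p_2/q_2 = 45/13.
The closest fraction with denominator <= 17 is either p_2/q_2 or the intermediate fraction (k*p_2 + p_1)/(k*q_2 + q_1) with the largest k >= 1 whose denominator stays <= 17; these approach x as k grows, and every other convergent or intermediate fraction in range is farther away.
Largest k: floor((17 - q_1)/q_2) = floor((17 - 2)/13) = 1.
That gives (1*45 + 7)/(1*13 + 2) = 52/15.
Compare the errors: |x - 45/13| = |367*13 - 45*106|/(106*13) = 1/1378, and |x - 52/15| = |367*15 - 52*106|/(106*15) = 7/1590.
Cross-multiplying, 1*1590 = 1590 < 9646 = 7*1378, so 1/1378 is smaller: the convergent 45/13 is closer to x than 52/15.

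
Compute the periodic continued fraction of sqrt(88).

[9; (2, 1, 1, 1, 2, 18)]

Write x_i = (sqrt(88) + m_i)/d_i with (m_0, d_0) = (0, 1). a_0 = floor(sqrt(88)) = 9, since 9^2 = 81 <= 88 < 100 = 10^2.
Iterate m_{i+1} = d_i*a_i - m_i, d_{i+1} = (88 - m_{i+1}^2)/d_i, a_{i+1} = floor((a_0 + m_{i+1})/d_{i+1}):
  m_1 = 1*9 - 0 = 9, d_1 = (88 - 9^2)/1 = 7/1 = 7, a_1 = floor((9 + 9)/7) = 2.
  m_2 = 7*2 - 9 = 5, d_2 = (88 - 5^2)/7 = 63/7 = 9, a_2 = floor((9 + 5)/9) = 1.
  m_3 = 9*1 - 5 = 4, d_3 = (88 - 4^2)/9 = 72/9 = 8, a_3 = floor((9 + 4)/8) = 1.
  m_4 = 8*1 - 4 = 4, d_4 = (88 - 4^2)/8 = 72/8 = 9, a_4 = floor((9 + 4)/9) = 1.
  m_5 = 9*1 - 4 = 5, d_5 = (88 - 5^2)/9 = 63/9 = 7, a_5 = floor((9 + 5)/7) = 2.
  m_6 = 7*2 - 5 = 9, d_6 = (88 - 9^2)/7 = 7/7 = 1, a_6 = floor((9 + 9)/1) = 18.
  m_7 = 1*18 - 9 = 9, d_7 = (88 - 9^2)/1 = 7/1 = 7: (m_7, d_7) = (m_1, d_1) = (9, 7), so from here the quotients repeat a_1, ..., a_6; the period length is 6.
Hence the expansion of sqrt(88) is a_0 = 9 followed by the repeating block 2, 1, 1, 1, 2, 18 (period 6).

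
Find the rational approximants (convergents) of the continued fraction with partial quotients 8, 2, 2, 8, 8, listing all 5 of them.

8/1, 17/2, 42/5, 353/42, 2866/341

Using the convergent recurrence p_i = a_i*p_{i-1} + p_{i-2}, q_i = a_i*q_{i-1} + q_{i-2} with p_{-2}=0, p_{-1}=1, q_{-2}=1, q_{-1}=0:
  i=0: a_0=8, p_0 = 8*1 + 0 = 8, q_0 = 8*0 + 1 = 1.
  i=1: a_1=2, p_1 = 2*8 + 1 = 17, q_1 = 2*1 + 0 = 2.
  i=2: a_2=2, p_2 = 2*17 + 8 = 42, q_2 = 2*2 + 1 = 5.
  i=3: a_3=8, p_3 = 8*42 + 17 = 353, q_3 = 8*5 + 2 = 42.
  i=4: a_4=8, p_4 = 8*353 + 42 = 2866, q_4 = 8*42 + 5 = 341.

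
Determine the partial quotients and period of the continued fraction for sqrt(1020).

Write x_i = (sqrt(1020) + m_i)/d_i with (m_0, d_0) = (0, 1). a_0 = floor(sqrt(1020)) = 31, since 31^2 = 961 <= 1020 < 1024 = 32^2.
Iterate m_{i+1} = d_i*a_i - m_i, d_{i+1} = (1020 - m_{i+1}^2)/d_i, a_{i+1} = floor((a_0 + m_{i+1})/d_{i+1}):
  m_1 = 1*31 - 0 = 31, d_1 = (1020 - 31^2)/1 = 59/1 = 59, a_1 = floor((31 + 31)/59) = 1.
  m_2 = 59*1 - 31 = 28, d_2 = (1020 - 28^2)/59 = 236/59 = 4, a_2 = floor((31 + 28)/4) = 14.
  m_3 = 4*14 - 28 = 28, d_3 = (1020 - 28^2)/4 = 236/4 = 59, a_3 = floor((31 + 28)/59) = 1.
  m_4 = 59*1 - 28 = 31, d_4 = (1020 - 31^2)/59 = 59/59 = 1, a_4 = floor((31 + 31)/1) = 62.
  m_5 = 1*62 - 31 = 31, d_5 = (1020 - 31^2)/1 = 59/1 = 59: (m_5, d_5) = (m_1, d_1) = (31, 59), so from here the quotients repeat a_1, ..., a_4; the period length is 4.
Hence the expansion of sqrt(1020) is a_0 = 31 followed by the repeating block 1, 14, 1, 62 (period 4).

[31; (1, 14, 1, 62)]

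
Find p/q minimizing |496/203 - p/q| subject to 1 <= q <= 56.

127/52

Expand x = 496/203 as a continued fraction with the Euclidean algorithm:
  496 = 2*203 + 90, so a_0 = 2.
  203 = 2*90 + 23, so a_1 = 2.
  90 = 3*23 + 21, so a_2 = 3.
  23 = 1*21 + 2, so a_3 = 1.
  21 = 10*2 + 1, so a_4 = 10.
  2 = 2*1 + 0, so a_5 = 2.
so x = [2; 2, 3, 1, 10, 2].
Convergents (p_i = a_i*p_{i-1} + p_{i-2}, q_i = a_i*q_{i-1} + q_{i-2} with p_{-2}=0, p_{-1}=1, q_{-2}=1, q_{-1}=0), until the denominator exceeds 56:
  i=0: a_0=2, p_0 = 2*1 + 0 = 2, q_0 = 2*0 + 1 = 1.
  i=1: a_1=2, p_1 = 2*2 + 1 = 5, q_1 = 2*1 + 0 = 2.
  i=2: a_2=3, p_2 = 3*5 + 2 = 17, q_2 = 3*2 + 1 = 7.
  i=3: a_3=1, p_3 = 1*17 + 5 = 22, q_3 = 1*7 + 2 = 9.
  i=4: a_4=10, p_4 = 10*22 + 17 = 237, q_4 = 10*9 + 7 = 97.
q_4 = 97 > 56, so the last convergent with denominator <= 56 is p_3/q_3 = 22/9.
The closest fraction with denominator <= 56 is either p_3/q_3 or the intermediate fraction (k*p_3 + p_2)/(k*q_3 + q_2) with the largest k >= 1 whose denominator stays <= 56; these approach x as k grows, and every other convergent or intermediate fraction in range is farther away.
Largest k: floor((56 - q_2)/q_3) = floor((56 - 7)/9) = 5.
That gives (5*22 + 17)/(5*9 + 7) = 127/52.
Compare the errors: |x - 22/9| = |496*9 - 22*203|/(203*9) = 2/1827, and |x - 127/52| = |496*52 - 127*203|/(203*52) = 11/10556.
Cross-multiplying, 11*1827 = 20097 < 21112 = 2*10556, so 11/10556 is smaller: the intermediate fraction 127/52 is closer to x than 22/9.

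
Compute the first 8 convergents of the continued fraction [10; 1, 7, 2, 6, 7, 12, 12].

Using the convergent recurrence p_i = a_i*p_{i-1} + p_{i-2}, q_i = a_i*q_{i-1} + q_{i-2} with p_{-2}=0, p_{-1}=1, q_{-2}=1, q_{-1}=0:
  i=0: a_0=10, p_0 = 10*1 + 0 = 10, q_0 = 10*0 + 1 = 1.
  i=1: a_1=1, p_1 = 1*10 + 1 = 11, q_1 = 1*1 + 0 = 1.
  i=2: a_2=7, p_2 = 7*11 + 10 = 87, q_2 = 7*1 + 1 = 8.
  i=3: a_3=2, p_3 = 2*87 + 11 = 185, q_3 = 2*8 + 1 = 17.
  i=4: a_4=6, p_4 = 6*185 + 87 = 1197, q_4 = 6*17 + 8 = 110.
  i=5: a_5=7, p_5 = 7*1197 + 185 = 8564, q_5 = 7*110 + 17 = 787.
  i=6: a_6=12, p_6 = 12*8564 + 1197 = 103965, q_6 = 12*787 + 110 = 9554.
  i=7: a_7=12, p_7 = 12*103965 + 8564 = 1256144, q_7 = 12*9554 + 787 = 115435.

10/1, 11/1, 87/8, 185/17, 1197/110, 8564/787, 103965/9554, 1256144/115435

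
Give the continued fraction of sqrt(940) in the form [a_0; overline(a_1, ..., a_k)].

Write x_i = (sqrt(940) + m_i)/d_i with (m_0, d_0) = (0, 1). a_0 = floor(sqrt(940)) = 30, since 30^2 = 900 <= 940 < 961 = 31^2.
Iterate m_{i+1} = d_i*a_i - m_i, d_{i+1} = (940 - m_{i+1}^2)/d_i, a_{i+1} = floor((a_0 + m_{i+1})/d_{i+1}):
  m_1 = 1*30 - 0 = 30, d_1 = (940 - 30^2)/1 = 40/1 = 40, a_1 = floor((30 + 30)/40) = 1.
  m_2 = 40*1 - 30 = 10, d_2 = (940 - 10^2)/40 = 840/40 = 21, a_2 = floor((30 + 10)/21) = 1.
  m_3 = 21*1 - 10 = 11, d_3 = (940 - 11^2)/21 = 819/21 = 39, a_3 = floor((30 + 11)/39) = 1.
  m_4 = 39*1 - 11 = 28, d_4 = (940 - 28^2)/39 = 156/39 = 4, a_4 = floor((30 + 28)/4) = 14.
  m_5 = 4*14 - 28 = 28, d_5 = (940 - 28^2)/4 = 156/4 = 39, a_5 = floor((30 + 28)/39) = 1.
  m_6 = 39*1 - 28 = 11, d_6 = (940 - 11^2)/39 = 819/39 = 21, a_6 = floor((30 + 11)/21) = 1.
  m_7 = 21*1 - 11 = 10, d_7 = (940 - 10^2)/21 = 840/21 = 40, a_7 = floor((30 + 10)/40) = 1.
  m_8 = 40*1 - 10 = 30, d_8 = (940 - 30^2)/40 = 40/40 = 1, a_8 = floor((30 + 30)/1) = 60.
  m_9 = 1*60 - 30 = 30, d_9 = (940 - 30^2)/1 = 40/1 = 40: (m_9, d_9) = (m_1, d_1) = (30, 40), so from here the quotients repeat a_1, ..., a_8; the period length is 8.
Hence the expansion of sqrt(940) is a_0 = 30 followed by the repeating block 1, 1, 1, 14, 1, 1, 1, 60 (period 8).

[30; overline(1, 1, 1, 14, 1, 1, 1, 60)]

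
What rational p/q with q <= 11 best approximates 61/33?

13/7

Expand x = 61/33 as a continued fraction with the Euclidean algorithm:
  61 = 1*33 + 28, so a_0 = 1.
  33 = 1*28 + 5, so a_1 = 1.
  28 = 5*5 + 3, so a_2 = 5.
  5 = 1*3 + 2, so a_3 = 1.
  3 = 1*2 + 1, so a_4 = 1.
  2 = 2*1 + 0, so a_5 = 2.
so x = [1; 1, 5, 1, 1, 2].
Convergents (p_i = a_i*p_{i-1} + p_{i-2}, q_i = a_i*q_{i-1} + q_{i-2} with p_{-2}=0, p_{-1}=1, q_{-2}=1, q_{-1}=0), until the denominator exceeds 11:
  i=0: a_0=1, p_0 = 1*1 + 0 = 1, q_0 = 1*0 + 1 = 1.
  i=1: a_1=1, p_1 = 1*1 + 1 = 2, q_1 = 1*1 + 0 = 1.
  i=2: a_2=5, p_2 = 5*2 + 1 = 11, q_2 = 5*1 + 1 = 6.
  i=3: a_3=1, p_3 = 1*11 + 2 = 13, q_3 = 1*6 + 1 = 7.
  i=4: a_4=1, p_4 = 1*13 + 11 = 24, q_4 = 1*7 + 6 = 13.
q_4 = 13 > 11, so the last convergent with denominator <= 11 is p_3/q_3 = 13/7.
The closest fraction with denominator <= 11 is either p_3/q_3 or the intermediate fraction (k*p_3 + p_2)/(k*q_3 + q_2) with the largest k >= 1 whose denominator stays <= 11; these approach x as k grows, and every other convergent or intermediate fraction in range is farther away.
Largest k: floor((11 - q_2)/q_3) = floor((11 - 6)/7) = 0.
Since k = 0, no intermediate fraction beyond p_3/q_3 has denominator <= 11, so the convergent 13/7 is the closest (its error is |61*7 - 13*33|/(33*7) = 2/231).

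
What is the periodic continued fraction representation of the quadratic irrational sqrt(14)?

[3; (1, 2, 1, 6)]

Write x_i = (sqrt(14) + m_i)/d_i with (m_0, d_0) = (0, 1). a_0 = floor(sqrt(14)) = 3, since 3^2 = 9 <= 14 < 16 = 4^2.
Iterate m_{i+1} = d_i*a_i - m_i, d_{i+1} = (14 - m_{i+1}^2)/d_i, a_{i+1} = floor((a_0 + m_{i+1})/d_{i+1}):
  m_1 = 1*3 - 0 = 3, d_1 = (14 - 3^2)/1 = 5/1 = 5, a_1 = floor((3 + 3)/5) = 1.
  m_2 = 5*1 - 3 = 2, d_2 = (14 - 2^2)/5 = 10/5 = 2, a_2 = floor((3 + 2)/2) = 2.
  m_3 = 2*2 - 2 = 2, d_3 = (14 - 2^2)/2 = 10/2 = 5, a_3 = floor((3 + 2)/5) = 1.
  m_4 = 5*1 - 2 = 3, d_4 = (14 - 3^2)/5 = 5/5 = 1, a_4 = floor((3 + 3)/1) = 6.
  m_5 = 1*6 - 3 = 3, d_5 = (14 - 3^2)/1 = 5/1 = 5: (m_5, d_5) = (m_1, d_1) = (3, 5), so from here the quotients repeat a_1, ..., a_4; the period length is 4.
Hence the expansion of sqrt(14) is a_0 = 3 followed by the repeating block 1, 2, 1, 6 (period 4).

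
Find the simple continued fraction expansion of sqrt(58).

Write x_i = (sqrt(58) + m_i)/d_i with (m_0, d_0) = (0, 1). a_0 = floor(sqrt(58)) = 7, since 7^2 = 49 <= 58 < 64 = 8^2.
Iterate m_{i+1} = d_i*a_i - m_i, d_{i+1} = (58 - m_{i+1}^2)/d_i, a_{i+1} = floor((a_0 + m_{i+1})/d_{i+1}):
  m_1 = 1*7 - 0 = 7, d_1 = (58 - 7^2)/1 = 9/1 = 9, a_1 = floor((7 + 7)/9) = 1.
  m_2 = 9*1 - 7 = 2, d_2 = (58 - 2^2)/9 = 54/9 = 6, a_2 = floor((7 + 2)/6) = 1.
  m_3 = 6*1 - 2 = 4, d_3 = (58 - 4^2)/6 = 42/6 = 7, a_3 = floor((7 + 4)/7) = 1.
  m_4 = 7*1 - 4 = 3, d_4 = (58 - 3^2)/7 = 49/7 = 7, a_4 = floor((7 + 3)/7) = 1.
  m_5 = 7*1 - 3 = 4, d_5 = (58 - 4^2)/7 = 42/7 = 6, a_5 = floor((7 + 4)/6) = 1.
  m_6 = 6*1 - 4 = 2, d_6 = (58 - 2^2)/6 = 54/6 = 9, a_6 = floor((7 + 2)/9) = 1.
  m_7 = 9*1 - 2 = 7, d_7 = (58 - 7^2)/9 = 9/9 = 1, a_7 = floor((7 + 7)/1) = 14.
  m_8 = 1*14 - 7 = 7, d_8 = (58 - 7^2)/1 = 9/1 = 9: (m_8, d_8) = (m_1, d_1) = (7, 9), so from here the quotients repeat a_1, ..., a_7; the period length is 7.
Hence the expansion of sqrt(58) is a_0 = 7 followed by the repeating block 1, 1, 1, 1, 1, 1, 14 (period 7).

[7; (1, 1, 1, 1, 1, 1, 14)]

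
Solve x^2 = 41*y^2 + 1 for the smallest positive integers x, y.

(x, y) = (2049, 320)

First expand sqrt(41) as a continued fraction. With x_i = (sqrt(41) + m_i)/d_i and (m_0, d_0) = (0, 1): a_0 = floor(sqrt(41)) = 6, since 6^2 = 36 <= 41 < 49 = 7^2.
Iterate m_{i+1} = d_i*a_i - m_i, d_{i+1} = (41 - m_{i+1}^2)/d_i, a_{i+1} = floor((a_0 + m_{i+1})/d_{i+1}):
  m_1 = 1*6 - 0 = 6, d_1 = (41 - 6^2)/1 = 5/1 = 5, a_1 = floor((6 + 6)/5) = 2.
  m_2 = 5*2 - 6 = 4, d_2 = (41 - 4^2)/5 = 25/5 = 5, a_2 = floor((6 + 4)/5) = 2.
  m_3 = 5*2 - 4 = 6, d_3 = (41 - 6^2)/5 = 5/5 = 1, a_3 = floor((6 + 6)/1) = 12.
  m_4 = 1*12 - 6 = 6, d_4 = (41 - 6^2)/1 = 5/1 = 5: (m_4, d_4) = (m_1, d_1) = (6, 5), so from here the quotients repeat a_1, ..., a_3; the period length is 3.
So sqrt(41) = [6; (2, 2, 12)] with period length k = 3.
k is odd, so (p_{k-1}, q_{k-1}) only solves x^2 - 41y^2 = -1 and the fundamental solution of x^2 - 41y^2 = 1 is (p_{2k-1}, q_{2k-1}) = (p_5, q_5); compute convergents through index 5, running through the period twice.
Convergents (p_i = a_i*p_{i-1} + p_{i-2}, q_i = a_i*q_{i-1} + q_{i-2} with p_{-2}=0, p_{-1}=1, q_{-2}=1, q_{-1}=0):
  i=0: a_0=6, p_0 = 6*1 + 0 = 6, q_0 = 6*0 + 1 = 1.
  i=1: a_1=2, p_1 = 2*6 + 1 = 13, q_1 = 2*1 + 0 = 2.
  i=2: a_2=2, p_2 = 2*13 + 6 = 32, q_2 = 2*2 + 1 = 5.
  i=3: a_3=12, p_3 = 12*32 + 13 = 397, q_3 = 12*5 + 2 = 62.
  i=4: a_4=2, p_4 = 2*397 + 32 = 826, q_4 = 2*62 + 5 = 129.
  i=5: a_5=2, p_5 = 2*826 + 397 = 2049, q_5 = 2*129 + 62 = 320.
Indeed p_2^2 - 41*q_2^2 = 1024 - 1025 = -1, not +1.
Check: 2049^2 - 41*320^2 = 4198401 - 4198400 = 1, so (x, y) = (2049, 320) solves the equation, and by the theorem it is the least positive solution.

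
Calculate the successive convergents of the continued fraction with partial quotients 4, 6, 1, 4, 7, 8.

Using the convergent recurrence p_i = a_i*p_{i-1} + p_{i-2}, q_i = a_i*q_{i-1} + q_{i-2} with p_{-2}=0, p_{-1}=1, q_{-2}=1, q_{-1}=0:
  i=0: a_0=4, p_0 = 4*1 + 0 = 4, q_0 = 4*0 + 1 = 1.
  i=1: a_1=6, p_1 = 6*4 + 1 = 25, q_1 = 6*1 + 0 = 6.
  i=2: a_2=1, p_2 = 1*25 + 4 = 29, q_2 = 1*6 + 1 = 7.
  i=3: a_3=4, p_3 = 4*29 + 25 = 141, q_3 = 4*7 + 6 = 34.
  i=4: a_4=7, p_4 = 7*141 + 29 = 1016, q_4 = 7*34 + 7 = 245.
  i=5: a_5=8, p_5 = 8*1016 + 141 = 8269, q_5 = 8*245 + 34 = 1994.

4/1, 25/6, 29/7, 141/34, 1016/245, 8269/1994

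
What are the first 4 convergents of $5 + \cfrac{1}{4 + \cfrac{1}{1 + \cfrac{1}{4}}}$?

5/1, 21/4, 26/5, 125/24

Using the convergent recurrence p_i = a_i*p_{i-1} + p_{i-2}, q_i = a_i*q_{i-1} + q_{i-2} with p_{-2}=0, p_{-1}=1, q_{-2}=1, q_{-1}=0:
  i=0: a_0=5, p_0 = 5*1 + 0 = 5, q_0 = 5*0 + 1 = 1.
  i=1: a_1=4, p_1 = 4*5 + 1 = 21, q_1 = 4*1 + 0 = 4.
  i=2: a_2=1, p_2 = 1*21 + 5 = 26, q_2 = 1*4 + 1 = 5.
  i=3: a_3=4, p_3 = 4*26 + 21 = 125, q_3 = 4*5 + 4 = 24.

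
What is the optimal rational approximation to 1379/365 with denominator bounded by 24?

Expand x = 1379/365 as a continued fraction with the Euclidean algorithm:
  1379 = 3*365 + 284, so a_0 = 3.
  365 = 1*284 + 81, so a_1 = 1.
  284 = 3*81 + 41, so a_2 = 3.
  81 = 1*41 + 40, so a_3 = 1.
  41 = 1*40 + 1, so a_4 = 1.
  40 = 40*1 + 0, so a_5 = 40.
so x = [3; 1, 3, 1, 1, 40].
Convergents (p_i = a_i*p_{i-1} + p_{i-2}, q_i = a_i*q_{i-1} + q_{i-2} with p_{-2}=0, p_{-1}=1, q_{-2}=1, q_{-1}=0), until the denominator exceeds 24:
  i=0: a_0=3, p_0 = 3*1 + 0 = 3, q_0 = 3*0 + 1 = 1.
  i=1: a_1=1, p_1 = 1*3 + 1 = 4, q_1 = 1*1 + 0 = 1.
  i=2: a_2=3, p_2 = 3*4 + 3 = 15, q_2 = 3*1 + 1 = 4.
  i=3: a_3=1, p_3 = 1*15 + 4 = 19, q_3 = 1*4 + 1 = 5.
  i=4: a_4=1, p_4 = 1*19 + 15 = 34, q_4 = 1*5 + 4 = 9.
  i=5: a_5=40, p_5 = 40*34 + 19 = 1379, q_5 = 40*9 + 5 = 365.
q_5 = 365 > 24, so the last convergent with denominator <= 24 is p_4/q_4 = 34/9.
The closest fraction with denominator <= 24 is either p_4/q_4 or the intermediate fraction (k*p_4 + p_3)/(k*q_4 + q_3) with the largest k >= 1 whose denominator stays <= 24; these approach x as k grows, and every other convergent or intermediate fraction in range is farther away.
Largest k: floor((24 - q_3)/q_4) = floor((24 - 5)/9) = 2.
That gives (2*34 + 19)/(2*9 + 5) = 87/23.
Compare the errors: |x - 34/9| = |1379*9 - 34*365|/(365*9) = 1/3285, and |x - 87/23| = |1379*23 - 87*365|/(365*23) = 38/8395.
Cross-multiplying, 1*8395 = 8395 < 124830 = 38*3285, so 1/3285 is smaller: the convergent 34/9 is closer to x than 87/23.

34/9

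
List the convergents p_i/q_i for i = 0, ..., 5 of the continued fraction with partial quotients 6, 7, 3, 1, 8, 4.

Using the convergent recurrence p_i = a_i*p_{i-1} + p_{i-2}, q_i = a_i*q_{i-1} + q_{i-2} with p_{-2}=0, p_{-1}=1, q_{-2}=1, q_{-1}=0:
  i=0: a_0=6, p_0 = 6*1 + 0 = 6, q_0 = 6*0 + 1 = 1.
  i=1: a_1=7, p_1 = 7*6 + 1 = 43, q_1 = 7*1 + 0 = 7.
  i=2: a_2=3, p_2 = 3*43 + 6 = 135, q_2 = 3*7 + 1 = 22.
  i=3: a_3=1, p_3 = 1*135 + 43 = 178, q_3 = 1*22 + 7 = 29.
  i=4: a_4=8, p_4 = 8*178 + 135 = 1559, q_4 = 8*29 + 22 = 254.
  i=5: a_5=4, p_5 = 4*1559 + 178 = 6414, q_5 = 4*254 + 29 = 1045.

6/1, 43/7, 135/22, 178/29, 1559/254, 6414/1045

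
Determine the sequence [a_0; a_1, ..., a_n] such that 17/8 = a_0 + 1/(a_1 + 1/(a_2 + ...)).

[2; 8]

Run the Euclidean algorithm on 17 and 8; the successive quotients are the partial quotients a_0, a_1, ... (each step inverts the fractional part left over by the previous one):
  17 = 2*8 + 1, so a_0 = 2.
  8 = 8*1 + 0, so a_1 = 8.
The remainder reaches 0 after 2 divisions, so the expansion has 2 partial quotients, read off in order.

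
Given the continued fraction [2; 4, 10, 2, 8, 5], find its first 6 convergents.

Using the convergent recurrence p_i = a_i*p_{i-1} + p_{i-2}, q_i = a_i*q_{i-1} + q_{i-2} with p_{-2}=0, p_{-1}=1, q_{-2}=1, q_{-1}=0:
  i=0: a_0=2, p_0 = 2*1 + 0 = 2, q_0 = 2*0 + 1 = 1.
  i=1: a_1=4, p_1 = 4*2 + 1 = 9, q_1 = 4*1 + 0 = 4.
  i=2: a_2=10, p_2 = 10*9 + 2 = 92, q_2 = 10*4 + 1 = 41.
  i=3: a_3=2, p_3 = 2*92 + 9 = 193, q_3 = 2*41 + 4 = 86.
  i=4: a_4=8, p_4 = 8*193 + 92 = 1636, q_4 = 8*86 + 41 = 729.
  i=5: a_5=5, p_5 = 5*1636 + 193 = 8373, q_5 = 5*729 + 86 = 3731.

2/1, 9/4, 92/41, 193/86, 1636/729, 8373/3731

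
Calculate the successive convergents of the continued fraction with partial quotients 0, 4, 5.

0/1, 1/4, 5/21

Using the convergent recurrence p_i = a_i*p_{i-1} + p_{i-2}, q_i = a_i*q_{i-1} + q_{i-2} with p_{-2}=0, p_{-1}=1, q_{-2}=1, q_{-1}=0:
  i=0: a_0=0, p_0 = 0*1 + 0 = 0, q_0 = 0*0 + 1 = 1.
  i=1: a_1=4, p_1 = 4*0 + 1 = 1, q_1 = 4*1 + 0 = 4.
  i=2: a_2=5, p_2 = 5*1 + 0 = 5, q_2 = 5*4 + 1 = 21.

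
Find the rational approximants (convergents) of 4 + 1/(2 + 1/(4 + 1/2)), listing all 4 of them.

Using the convergent recurrence p_i = a_i*p_{i-1} + p_{i-2}, q_i = a_i*q_{i-1} + q_{i-2} with p_{-2}=0, p_{-1}=1, q_{-2}=1, q_{-1}=0:
  i=0: a_0=4, p_0 = 4*1 + 0 = 4, q_0 = 4*0 + 1 = 1.
  i=1: a_1=2, p_1 = 2*4 + 1 = 9, q_1 = 2*1 + 0 = 2.
  i=2: a_2=4, p_2 = 4*9 + 4 = 40, q_2 = 4*2 + 1 = 9.
  i=3: a_3=2, p_3 = 2*40 + 9 = 89, q_3 = 2*9 + 2 = 20.

4/1, 9/2, 40/9, 89/20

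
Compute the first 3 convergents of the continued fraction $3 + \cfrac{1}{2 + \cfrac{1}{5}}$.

Using the convergent recurrence p_i = a_i*p_{i-1} + p_{i-2}, q_i = a_i*q_{i-1} + q_{i-2} with p_{-2}=0, p_{-1}=1, q_{-2}=1, q_{-1}=0:
  i=0: a_0=3, p_0 = 3*1 + 0 = 3, q_0 = 3*0 + 1 = 1.
  i=1: a_1=2, p_1 = 2*3 + 1 = 7, q_1 = 2*1 + 0 = 2.
  i=2: a_2=5, p_2 = 5*7 + 3 = 38, q_2 = 5*2 + 1 = 11.

3/1, 7/2, 38/11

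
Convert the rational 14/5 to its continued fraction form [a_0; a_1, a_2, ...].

Run the Euclidean algorithm on 14 and 5; the successive quotients are the partial quotients a_0, a_1, ... (each step inverts the fractional part left over by the previous one):
  14 = 2*5 + 4, so a_0 = 2.
  5 = 1*4 + 1, so a_1 = 1.
  4 = 4*1 + 0, so a_2 = 4.
The remainder reaches 0 after 3 divisions, so the expansion has 3 partial quotients, read off in order.

[2; 1, 4]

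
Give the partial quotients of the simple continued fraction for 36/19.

[1; 1, 8, 2]

Run the Euclidean algorithm on 36 and 19; the successive quotients are the partial quotients a_0, a_1, ... (each step inverts the fractional part left over by the previous one):
  36 = 1*19 + 17, so a_0 = 1.
  19 = 1*17 + 2, so a_1 = 1.
  17 = 8*2 + 1, so a_2 = 8.
  2 = 2*1 + 0, so a_3 = 2.
The remainder reaches 0 after 4 divisions, so the expansion has 4 partial quotients, read off in order.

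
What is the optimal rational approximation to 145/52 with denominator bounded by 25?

53/19

Expand x = 145/52 as a continued fraction with the Euclidean algorithm:
  145 = 2*52 + 41, so a_0 = 2.
  52 = 1*41 + 11, so a_1 = 1.
  41 = 3*11 + 8, so a_2 = 3.
  11 = 1*8 + 3, so a_3 = 1.
  8 = 2*3 + 2, so a_4 = 2.
  3 = 1*2 + 1, so a_5 = 1.
  2 = 2*1 + 0, so a_6 = 2.
so x = [2; 1, 3, 1, 2, 1, 2].
Convergents (p_i = a_i*p_{i-1} + p_{i-2}, q_i = a_i*q_{i-1} + q_{i-2} with p_{-2}=0, p_{-1}=1, q_{-2}=1, q_{-1}=0), until the denominator exceeds 25:
  i=0: a_0=2, p_0 = 2*1 + 0 = 2, q_0 = 2*0 + 1 = 1.
  i=1: a_1=1, p_1 = 1*2 + 1 = 3, q_1 = 1*1 + 0 = 1.
  i=2: a_2=3, p_2 = 3*3 + 2 = 11, q_2 = 3*1 + 1 = 4.
  i=3: a_3=1, p_3 = 1*11 + 3 = 14, q_3 = 1*4 + 1 = 5.
  i=4: a_4=2, p_4 = 2*14 + 11 = 39, q_4 = 2*5 + 4 = 14.
  i=5: a_5=1, p_5 = 1*39 + 14 = 53, q_5 = 1*14 + 5 = 19.
  i=6: a_6=2, p_6 = 2*53 + 39 = 145, q_6 = 2*19 + 14 = 52.
q_6 = 52 > 25, so the last convergent with denominator <= 25 is p_5/q_5 = 53/19.
The closest fraction with denominator <= 25 is either p_5/q_5 or the intermediate fraction (k*p_5 + p_4)/(k*q_5 + q_4) with the largest k >= 1 whose denominator stays <= 25; these approach x as k grows, and every other convergent or intermediate fraction in range is farther away.
Largest k: floor((25 - q_4)/q_5) = floor((25 - 14)/19) = 0.
Since k = 0, no intermediate fraction beyond p_5/q_5 has denominator <= 25, so the convergent 53/19 is the closest (its error is |145*19 - 53*52|/(52*19) = 1/988).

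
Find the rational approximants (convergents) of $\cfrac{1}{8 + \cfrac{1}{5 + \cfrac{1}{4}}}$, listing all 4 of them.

Using the convergent recurrence p_i = a_i*p_{i-1} + p_{i-2}, q_i = a_i*q_{i-1} + q_{i-2} with p_{-2}=0, p_{-1}=1, q_{-2}=1, q_{-1}=0:
  i=0: a_0=0, p_0 = 0*1 + 0 = 0, q_0 = 0*0 + 1 = 1.
  i=1: a_1=8, p_1 = 8*0 + 1 = 1, q_1 = 8*1 + 0 = 8.
  i=2: a_2=5, p_2 = 5*1 + 0 = 5, q_2 = 5*8 + 1 = 41.
  i=3: a_3=4, p_3 = 4*5 + 1 = 21, q_3 = 4*41 + 8 = 172.

0/1, 1/8, 5/41, 21/172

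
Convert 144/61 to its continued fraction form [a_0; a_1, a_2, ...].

Run the Euclidean algorithm on 144 and 61; the successive quotients are the partial quotients a_0, a_1, ... (each step inverts the fractional part left over by the previous one):
  144 = 2*61 + 22, so a_0 = 2.
  61 = 2*22 + 17, so a_1 = 2.
  22 = 1*17 + 5, so a_2 = 1.
  17 = 3*5 + 2, so a_3 = 3.
  5 = 2*2 + 1, so a_4 = 2.
  2 = 2*1 + 0, so a_5 = 2.
The remainder reaches 0 after 6 divisions, so the expansion has 6 partial quotients, read off in order.

[2; 2, 1, 3, 2, 2]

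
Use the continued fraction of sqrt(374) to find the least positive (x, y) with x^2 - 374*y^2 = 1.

(x, y) = (3365, 174)

First expand sqrt(374) as a continued fraction. With x_i = (sqrt(374) + m_i)/d_i and (m_0, d_0) = (0, 1): a_0 = floor(sqrt(374)) = 19, since 19^2 = 361 <= 374 < 400 = 20^2.
Iterate m_{i+1} = d_i*a_i - m_i, d_{i+1} = (374 - m_{i+1}^2)/d_i, a_{i+1} = floor((a_0 + m_{i+1})/d_{i+1}):
  m_1 = 1*19 - 0 = 19, d_1 = (374 - 19^2)/1 = 13/1 = 13, a_1 = floor((19 + 19)/13) = 2.
  m_2 = 13*2 - 19 = 7, d_2 = (374 - 7^2)/13 = 325/13 = 25, a_2 = floor((19 + 7)/25) = 1.
  m_3 = 25*1 - 7 = 18, d_3 = (374 - 18^2)/25 = 50/25 = 2, a_3 = floor((19 + 18)/2) = 18.
  m_4 = 2*18 - 18 = 18, d_4 = (374 - 18^2)/2 = 50/2 = 25, a_4 = floor((19 + 18)/25) = 1.
  m_5 = 25*1 - 18 = 7, d_5 = (374 - 7^2)/25 = 325/25 = 13, a_5 = floor((19 + 7)/13) = 2.
  m_6 = 13*2 - 7 = 19, d_6 = (374 - 19^2)/13 = 13/13 = 1, a_6 = floor((19 + 19)/1) = 38.
  m_7 = 1*38 - 19 = 19, d_7 = (374 - 19^2)/1 = 13/1 = 13: (m_7, d_7) = (m_1, d_1) = (19, 13), so from here the quotients repeat a_1, ..., a_6; the period length is 6.
So sqrt(374) = [19; (2, 1, 18, 1, 2, 38)] with period length k = 6.
k is even, so the fundamental solution of x^2 - 374y^2 = 1 is (p_{k-1}, q_{k-1}) = (p_5, q_5); compute convergents through index 5.
Convergents (p_i = a_i*p_{i-1} + p_{i-2}, q_i = a_i*q_{i-1} + q_{i-2} with p_{-2}=0, p_{-1}=1, q_{-2}=1, q_{-1}=0):
  i=0: a_0=19, p_0 = 19*1 + 0 = 19, q_0 = 19*0 + 1 = 1.
  i=1: a_1=2, p_1 = 2*19 + 1 = 39, q_1 = 2*1 + 0 = 2.
  i=2: a_2=1, p_2 = 1*39 + 19 = 58, q_2 = 1*2 + 1 = 3.
  i=3: a_3=18, p_3 = 18*58 + 39 = 1083, q_3 = 18*3 + 2 = 56.
  i=4: a_4=1, p_4 = 1*1083 + 58 = 1141, q_4 = 1*56 + 3 = 59.
  i=5: a_5=2, p_5 = 2*1141 + 1083 = 3365, q_5 = 2*59 + 56 = 174.
Check: 3365^2 - 374*174^2 = 11323225 - 11323224 = 1, so (x, y) = (3365, 174) solves the equation, and by the theorem it is the least positive solution.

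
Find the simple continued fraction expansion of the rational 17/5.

Run the Euclidean algorithm on 17 and 5; the successive quotients are the partial quotients a_0, a_1, ... (each step inverts the fractional part left over by the previous one):
  17 = 3*5 + 2, so a_0 = 3.
  5 = 2*2 + 1, so a_1 = 2.
  2 = 2*1 + 0, so a_2 = 2.
The remainder reaches 0 after 3 divisions, so the expansion has 3 partial quotients, read off in order.

[3; 2, 2]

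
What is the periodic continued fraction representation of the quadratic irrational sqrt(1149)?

[33; (1, 8, 1, 2, 3, 22, 3, 2, 1, 8, 1, 66)]

Write x_i = (sqrt(1149) + m_i)/d_i with (m_0, d_0) = (0, 1). a_0 = floor(sqrt(1149)) = 33, since 33^2 = 1089 <= 1149 < 1156 = 34^2.
Iterate m_{i+1} = d_i*a_i - m_i, d_{i+1} = (1149 - m_{i+1}^2)/d_i, a_{i+1} = floor((a_0 + m_{i+1})/d_{i+1}):
  m_1 = 1*33 - 0 = 33, d_1 = (1149 - 33^2)/1 = 60/1 = 60, a_1 = floor((33 + 33)/60) = 1.
  m_2 = 60*1 - 33 = 27, d_2 = (1149 - 27^2)/60 = 420/60 = 7, a_2 = floor((33 + 27)/7) = 8.
  m_3 = 7*8 - 27 = 29, d_3 = (1149 - 29^2)/7 = 308/7 = 44, a_3 = floor((33 + 29)/44) = 1.
  m_4 = 44*1 - 29 = 15, d_4 = (1149 - 15^2)/44 = 924/44 = 21, a_4 = floor((33 + 15)/21) = 2.
  m_5 = 21*2 - 15 = 27, d_5 = (1149 - 27^2)/21 = 420/21 = 20, a_5 = floor((33 + 27)/20) = 3.
  m_6 = 20*3 - 27 = 33, d_6 = (1149 - 33^2)/20 = 60/20 = 3, a_6 = floor((33 + 33)/3) = 22.
  m_7 = 3*22 - 33 = 33, d_7 = (1149 - 33^2)/3 = 60/3 = 20, a_7 = floor((33 + 33)/20) = 3.
  m_8 = 20*3 - 33 = 27, d_8 = (1149 - 27^2)/20 = 420/20 = 21, a_8 = floor((33 + 27)/21) = 2.
  m_9 = 21*2 - 27 = 15, d_9 = (1149 - 15^2)/21 = 924/21 = 44, a_9 = floor((33 + 15)/44) = 1.
  m_10 = 44*1 - 15 = 29, d_10 = (1149 - 29^2)/44 = 308/44 = 7, a_10 = floor((33 + 29)/7) = 8.
  m_11 = 7*8 - 29 = 27, d_11 = (1149 - 27^2)/7 = 420/7 = 60, a_11 = floor((33 + 27)/60) = 1.
  m_12 = 60*1 - 27 = 33, d_12 = (1149 - 33^2)/60 = 60/60 = 1, a_12 = floor((33 + 33)/1) = 66.
  m_13 = 1*66 - 33 = 33, d_13 = (1149 - 33^2)/1 = 60/1 = 60: (m_13, d_13) = (m_1, d_1) = (33, 60), so from here the quotients repeat a_1, ..., a_12; the period length is 12.
Hence the expansion of sqrt(1149) is a_0 = 33 followed by the repeating block 1, 8, 1, 2, 3, 22, 3, 2, 1, 8, 1, 66 (period 12).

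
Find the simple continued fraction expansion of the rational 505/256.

Run the Euclidean algorithm on 505 and 256; the successive quotients are the partial quotients a_0, a_1, ... (each step inverts the fractional part left over by the previous one):
  505 = 1*256 + 249, so a_0 = 1.
  256 = 1*249 + 7, so a_1 = 1.
  249 = 35*7 + 4, so a_2 = 35.
  7 = 1*4 + 3, so a_3 = 1.
  4 = 1*3 + 1, so a_4 = 1.
  3 = 3*1 + 0, so a_5 = 3.
The remainder reaches 0 after 6 divisions, so the expansion has 6 partial quotients, read off in order.

[1; 1, 35, 1, 1, 3]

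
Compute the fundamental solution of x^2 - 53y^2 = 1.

(x, y) = (66249, 9100)

First expand sqrt(53) as a continued fraction. With x_i = (sqrt(53) + m_i)/d_i and (m_0, d_0) = (0, 1): a_0 = floor(sqrt(53)) = 7, since 7^2 = 49 <= 53 < 64 = 8^2.
Iterate m_{i+1} = d_i*a_i - m_i, d_{i+1} = (53 - m_{i+1}^2)/d_i, a_{i+1} = floor((a_0 + m_{i+1})/d_{i+1}):
  m_1 = 1*7 - 0 = 7, d_1 = (53 - 7^2)/1 = 4/1 = 4, a_1 = floor((7 + 7)/4) = 3.
  m_2 = 4*3 - 7 = 5, d_2 = (53 - 5^2)/4 = 28/4 = 7, a_2 = floor((7 + 5)/7) = 1.
  m_3 = 7*1 - 5 = 2, d_3 = (53 - 2^2)/7 = 49/7 = 7, a_3 = floor((7 + 2)/7) = 1.
  m_4 = 7*1 - 2 = 5, d_4 = (53 - 5^2)/7 = 28/7 = 4, a_4 = floor((7 + 5)/4) = 3.
  m_5 = 4*3 - 5 = 7, d_5 = (53 - 7^2)/4 = 4/4 = 1, a_5 = floor((7 + 7)/1) = 14.
  m_6 = 1*14 - 7 = 7, d_6 = (53 - 7^2)/1 = 4/1 = 4: (m_6, d_6) = (m_1, d_1) = (7, 4), so from here the quotients repeat a_1, ..., a_5; the period length is 5.
So sqrt(53) = [7; (3, 1, 1, 3, 14)] with period length k = 5.
k is odd, so (p_{k-1}, q_{k-1}) only solves x^2 - 53y^2 = -1 and the fundamental solution of x^2 - 53y^2 = 1 is (p_{2k-1}, q_{2k-1}) = (p_9, q_9); compute convergents through index 9, running through the period twice.
Convergents (p_i = a_i*p_{i-1} + p_{i-2}, q_i = a_i*q_{i-1} + q_{i-2} with p_{-2}=0, p_{-1}=1, q_{-2}=1, q_{-1}=0):
  i=0: a_0=7, p_0 = 7*1 + 0 = 7, q_0 = 7*0 + 1 = 1.
  i=1: a_1=3, p_1 = 3*7 + 1 = 22, q_1 = 3*1 + 0 = 3.
  i=2: a_2=1, p_2 = 1*22 + 7 = 29, q_2 = 1*3 + 1 = 4.
  i=3: a_3=1, p_3 = 1*29 + 22 = 51, q_3 = 1*4 + 3 = 7.
  i=4: a_4=3, p_4 = 3*51 + 29 = 182, q_4 = 3*7 + 4 = 25.
  i=5: a_5=14, p_5 = 14*182 + 51 = 2599, q_5 = 14*25 + 7 = 357.
  i=6: a_6=3, p_6 = 3*2599 + 182 = 7979, q_6 = 3*357 + 25 = 1096.
  i=7: a_7=1, p_7 = 1*7979 + 2599 = 10578, q_7 = 1*1096 + 357 = 1453.
  i=8: a_8=1, p_8 = 1*10578 + 7979 = 18557, q_8 = 1*1453 + 1096 = 2549.
  i=9: a_9=3, p_9 = 3*18557 + 10578 = 66249, q_9 = 3*2549 + 1453 = 9100.
Indeed p_4^2 - 53*q_4^2 = 33124 - 33125 = -1, not +1.
Check: 66249^2 - 53*9100^2 = 4388930001 - 4388930000 = 1, so (x, y) = (66249, 9100) solves the equation, and by the theorem it is the least positive solution.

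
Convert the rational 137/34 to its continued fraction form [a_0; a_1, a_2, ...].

[4; 34]

Run the Euclidean algorithm on 137 and 34; the successive quotients are the partial quotients a_0, a_1, ... (each step inverts the fractional part left over by the previous one):
  137 = 4*34 + 1, so a_0 = 4.
  34 = 34*1 + 0, so a_1 = 34.
The remainder reaches 0 after 2 divisions, so the expansion has 2 partial quotients, read off in order.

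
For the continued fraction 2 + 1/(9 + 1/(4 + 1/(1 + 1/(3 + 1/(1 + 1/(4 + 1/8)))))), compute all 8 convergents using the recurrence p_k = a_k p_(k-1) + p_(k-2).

Using the convergent recurrence p_i = a_i*p_{i-1} + p_{i-2}, q_i = a_i*q_{i-1} + q_{i-2} with p_{-2}=0, p_{-1}=1, q_{-2}=1, q_{-1}=0:
  i=0: a_0=2, p_0 = 2*1 + 0 = 2, q_0 = 2*0 + 1 = 1.
  i=1: a_1=9, p_1 = 9*2 + 1 = 19, q_1 = 9*1 + 0 = 9.
  i=2: a_2=4, p_2 = 4*19 + 2 = 78, q_2 = 4*9 + 1 = 37.
  i=3: a_3=1, p_3 = 1*78 + 19 = 97, q_3 = 1*37 + 9 = 46.
  i=4: a_4=3, p_4 = 3*97 + 78 = 369, q_4 = 3*46 + 37 = 175.
  i=5: a_5=1, p_5 = 1*369 + 97 = 466, q_5 = 1*175 + 46 = 221.
  i=6: a_6=4, p_6 = 4*466 + 369 = 2233, q_6 = 4*221 + 175 = 1059.
  i=7: a_7=8, p_7 = 8*2233 + 466 = 18330, q_7 = 8*1059 + 221 = 8693.

2/1, 19/9, 78/37, 97/46, 369/175, 466/221, 2233/1059, 18330/8693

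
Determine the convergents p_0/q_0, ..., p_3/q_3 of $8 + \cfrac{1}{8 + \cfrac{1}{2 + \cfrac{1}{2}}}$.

8/1, 65/8, 138/17, 341/42

Using the convergent recurrence p_i = a_i*p_{i-1} + p_{i-2}, q_i = a_i*q_{i-1} + q_{i-2} with p_{-2}=0, p_{-1}=1, q_{-2}=1, q_{-1}=0:
  i=0: a_0=8, p_0 = 8*1 + 0 = 8, q_0 = 8*0 + 1 = 1.
  i=1: a_1=8, p_1 = 8*8 + 1 = 65, q_1 = 8*1 + 0 = 8.
  i=2: a_2=2, p_2 = 2*65 + 8 = 138, q_2 = 2*8 + 1 = 17.
  i=3: a_3=2, p_3 = 2*138 + 65 = 341, q_3 = 2*17 + 8 = 42.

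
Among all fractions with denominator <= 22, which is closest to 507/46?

11/1

Expand x = 507/46 as a continued fraction with the Euclidean algorithm:
  507 = 11*46 + 1, so a_0 = 11.
  46 = 46*1 + 0, so a_1 = 46.
so x = [11; 46].
Convergents (p_i = a_i*p_{i-1} + p_{i-2}, q_i = a_i*q_{i-1} + q_{i-2} with p_{-2}=0, p_{-1}=1, q_{-2}=1, q_{-1}=0), until the denominator exceeds 22:
  i=0: a_0=11, p_0 = 11*1 + 0 = 11, q_0 = 11*0 + 1 = 1.
  i=1: a_1=46, p_1 = 46*11 + 1 = 507, q_1 = 46*1 + 0 = 46.
q_1 = 46 > 22, so the last convergent with denominator <= 22 is p_0/q_0 = 11/1.
The closest fraction with denominator <= 22 is either p_0/q_0 or the intermediate fraction (k*p_0 + p_{-1})/(k*q_0 + q_{-1}) with the largest k >= 1 whose denominator stays <= 22; these approach x as k grows, and every other convergent or intermediate fraction in range is farther away.
Largest k: floor((22 - q_{-1})/q_0) = floor((22 - 0)/1) = 22 (using the seeds p_{-1} = 1, q_{-1} = 0).
That gives (22*11 + 1)/(22*1 + 0) = 243/22.
Compare the errors: |x - 11/1| = |507*1 - 11*46|/(46*1) = 1/46, and |x - 243/22| = |507*22 - 243*46|/(46*22) = 24/1012.
Cross-multiplying, 1*1012 = 1012 < 1104 = 24*46, so 1/46 is smaller: the convergent 11/1 is closer to x than 243/22.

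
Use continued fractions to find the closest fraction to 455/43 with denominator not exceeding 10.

74/7

Expand x = 455/43 as a continued fraction with the Euclidean algorithm:
  455 = 10*43 + 25, so a_0 = 10.
  43 = 1*25 + 18, so a_1 = 1.
  25 = 1*18 + 7, so a_2 = 1.
  18 = 2*7 + 4, so a_3 = 2.
  7 = 1*4 + 3, so a_4 = 1.
  4 = 1*3 + 1, so a_5 = 1.
  3 = 3*1 + 0, so a_6 = 3.
so x = [10; 1, 1, 2, 1, 1, 3].
Convergents (p_i = a_i*p_{i-1} + p_{i-2}, q_i = a_i*q_{i-1} + q_{i-2} with p_{-2}=0, p_{-1}=1, q_{-2}=1, q_{-1}=0), until the denominator exceeds 10:
  i=0: a_0=10, p_0 = 10*1 + 0 = 10, q_0 = 10*0 + 1 = 1.
  i=1: a_1=1, p_1 = 1*10 + 1 = 11, q_1 = 1*1 + 0 = 1.
  i=2: a_2=1, p_2 = 1*11 + 10 = 21, q_2 = 1*1 + 1 = 2.
  i=3: a_3=2, p_3 = 2*21 + 11 = 53, q_3 = 2*2 + 1 = 5.
  i=4: a_4=1, p_4 = 1*53 + 21 = 74, q_4 = 1*5 + 2 = 7.
  i=5: a_5=1, p_5 = 1*74 + 53 = 127, q_5 = 1*7 + 5 = 12.
q_5 = 12 > 10, so the last convergent with denominator <= 10 is p_4/q_4 = 74/7.
The closest fraction with denominator <= 10 is either p_4/q_4 or the intermediate fraction (k*p_4 + p_3)/(k*q_4 + q_3) with the largest k >= 1 whose denominator stays <= 10; these approach x as k grows, and every other convergent or intermediate fraction in range is farther away.
Largest k: floor((10 - q_3)/q_4) = floor((10 - 5)/7) = 0.
Since k = 0, no intermediate fraction beyond p_4/q_4 has denominator <= 10, so the convergent 74/7 is the closest (its error is |455*7 - 74*43|/(43*7) = 3/301).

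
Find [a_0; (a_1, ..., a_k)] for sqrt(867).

[29; (2, 4, 29, 4, 2, 58)]

Write x_i = (sqrt(867) + m_i)/d_i with (m_0, d_0) = (0, 1). a_0 = floor(sqrt(867)) = 29, since 29^2 = 841 <= 867 < 900 = 30^2.
Iterate m_{i+1} = d_i*a_i - m_i, d_{i+1} = (867 - m_{i+1}^2)/d_i, a_{i+1} = floor((a_0 + m_{i+1})/d_{i+1}):
  m_1 = 1*29 - 0 = 29, d_1 = (867 - 29^2)/1 = 26/1 = 26, a_1 = floor((29 + 29)/26) = 2.
  m_2 = 26*2 - 29 = 23, d_2 = (867 - 23^2)/26 = 338/26 = 13, a_2 = floor((29 + 23)/13) = 4.
  m_3 = 13*4 - 23 = 29, d_3 = (867 - 29^2)/13 = 26/13 = 2, a_3 = floor((29 + 29)/2) = 29.
  m_4 = 2*29 - 29 = 29, d_4 = (867 - 29^2)/2 = 26/2 = 13, a_4 = floor((29 + 29)/13) = 4.
  m_5 = 13*4 - 29 = 23, d_5 = (867 - 23^2)/13 = 338/13 = 26, a_5 = floor((29 + 23)/26) = 2.
  m_6 = 26*2 - 23 = 29, d_6 = (867 - 29^2)/26 = 26/26 = 1, a_6 = floor((29 + 29)/1) = 58.
  m_7 = 1*58 - 29 = 29, d_7 = (867 - 29^2)/1 = 26/1 = 26: (m_7, d_7) = (m_1, d_1) = (29, 26), so from here the quotients repeat a_1, ..., a_6; the period length is 6.
Hence the expansion of sqrt(867) is a_0 = 29 followed by the repeating block 2, 4, 29, 4, 2, 58 (period 6).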